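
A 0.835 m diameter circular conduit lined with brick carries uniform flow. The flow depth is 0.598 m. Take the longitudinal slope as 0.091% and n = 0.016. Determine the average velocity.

V = 0.746 m/s

For a circular section of diameter D = 0.835 m at depth y = 0.598 m, the central angle is θ = 2 arccos(1 − 2y/D) = 4.036 rad. Then A = (D²/8)(θ − sin θ) = 0.4197 m² and P = Dθ/2 = 1.685 m.
Hydraulic radius R = A/P = 0.4197/1.685 = 0.2491 m.
From Manning's equation, V = (1/n) R^(2/3) S^(1/2) = (1/0.016) × 0.2491^(2/3) × 0.00091^(1/2) = 0.746 m/s.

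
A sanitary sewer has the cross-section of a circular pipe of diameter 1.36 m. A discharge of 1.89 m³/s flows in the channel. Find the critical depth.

y_c = 0.727 m

At critical depth, Q² T / (g A³) = 1, i.e. A³/T = Q²/g = 1.89²/9.81 = 0.3641.
Try y = 0.817 m: A³/T = 0.5683 — too large.
Try y = 0.575 m: A³/T = 0.1483 — too small.
Try y = 0.727 m: A³/T = 0.3637 — ≈ 0.3641.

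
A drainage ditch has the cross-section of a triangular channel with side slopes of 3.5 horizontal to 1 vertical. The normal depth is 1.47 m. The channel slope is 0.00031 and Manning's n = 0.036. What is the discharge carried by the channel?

For a triangular section with side slope z = 3.5: A = zy² = 3.5×1.47² = 7.563 m²; P = 2y√(1+z²) = 2×1.47×3.64 = 10.7 m.
Hydraulic radius R = A/P = 7.563/10.7 = 0.7067 m.
Manning's equation: Q = (1/n) A R^(2/3) S^(1/2) = (1/0.036) × 7.563 × 0.7067^(2/3) × 0.00031^(1/2) = 2.93 m³/s.

Q = 2.93 m³/s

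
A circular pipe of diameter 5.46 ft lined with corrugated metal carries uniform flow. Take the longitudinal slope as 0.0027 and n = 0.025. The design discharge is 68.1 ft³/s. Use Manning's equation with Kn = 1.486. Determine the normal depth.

y_n = 3.58 ft

Manning's equation rearranged: A R^(2/3) = nQ / (1.486·√S) = 0.025 × 68.1 / (1.486 × √0.0027) = 22.05.
Trying y = 2.79 ft: A R^(2/3) = 14.94 — low.
Trying y = 3.87 ft: A R^(2/3) = 24.52 — high.
Trying y = 3.58 ft: A R^(2/3) = 22.06 — close enough.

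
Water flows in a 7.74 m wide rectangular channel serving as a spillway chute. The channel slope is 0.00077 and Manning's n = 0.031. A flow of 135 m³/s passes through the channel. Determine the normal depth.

y_n = 9.86 m

Manning's equation rearranged: A R^(2/3) = nQ / (1·√S) = 0.031 × 135 / (√0.00077) = 150.8.
Try y = 12.1 m: A R^(2/3) = 191.9 — over.
Try y = 8.36 m: A R^(2/3) = 123.8 — short.
Try y = 9.86 m: A R^(2/3) = 150.9 — matches.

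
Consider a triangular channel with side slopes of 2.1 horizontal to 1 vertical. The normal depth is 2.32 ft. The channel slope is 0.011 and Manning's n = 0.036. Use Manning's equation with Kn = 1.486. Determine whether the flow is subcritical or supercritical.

For a triangular section with side slope z = 2.1: A = zy² = 2.1×2.32² = 11.3 ft²; P = 2y√(1+z²) = 2×2.32×2.326 = 10.79 ft.
Hydraulic radius R = A/P = 11.3/10.79 = 1.047 ft.
V = (1.486/n) R^(2/3) √S = (1.486/0.036) × 1.047^(2/3) × √0.011 = 4.465 ft/s. Hydraulic depth D_h = A/T = 11.3/9.744 = 1.16 ft.
Froude number Fr = V/√(g·D_h) = 4.465/√(32.2×1.16) = 0.731, which is less than 1, so the flow is subcritical.

subcritical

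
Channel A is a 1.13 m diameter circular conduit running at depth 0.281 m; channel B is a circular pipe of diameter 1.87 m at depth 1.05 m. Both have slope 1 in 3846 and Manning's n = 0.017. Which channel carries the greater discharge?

channel B

Channel A: For a circular section of diameter D = 1.13 m at depth y = 0.281 m, the central angle is θ = 2 arccos(1 − 2y/D) = 2.088 rad. Then A = (D²/8)(θ − sin θ) = 0.1946 m² and P = Dθ/2 = 1.18 m. Hydraulic radius R = A/P = 0.1946/1.18 = 0.1649 m. Q_A = (1/0.017)·0.1946·0.1649^(2/3)·√0.00026 = 0.05551 m³/s.
Channel B: For a circular section of diameter D = 1.87 m at depth y = 1.05 m, the central angle is θ = 2 arccos(1 − 2y/D) = 3.388 rad. Then A = (D²/8)(θ − sin θ) = 1.588 m² and P = Dθ/2 = 3.168 m. Hydraulic radius R = A/P = 1.588/3.168 = 0.5012 m. Q_B = (1/0.017)·1.588·0.5012^(2/3)·√0.00026 = 0.9502 m³/s.
Q_A = 0.05551 m³/s vs Q_B = 0.9502 m³/s, so channel B carries more.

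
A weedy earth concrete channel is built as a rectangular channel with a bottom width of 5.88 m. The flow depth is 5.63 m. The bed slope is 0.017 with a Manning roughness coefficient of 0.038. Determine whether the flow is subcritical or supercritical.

subcritical

Flow area A = b·y = 5.88 × 5.63 = 33.1 m². Wetted perimeter P = b + 2y = 5.88 + 2×5.63 = 17.14 m.
Hydraulic radius R = A/P = 33.1/17.14 = 1.931 m.
V = (1/n) R^(2/3) √S = (1/0.038) × 1.931^(2/3) × √0.017 = 5.321 m/s. Hydraulic depth D_h = A/T = 33.1/5.88 = 5.63 m.
Froude number Fr = V/√(g·D_h) = 5.321/√(9.81×5.63) = 0.716, which is less than 1, so the flow is subcritical.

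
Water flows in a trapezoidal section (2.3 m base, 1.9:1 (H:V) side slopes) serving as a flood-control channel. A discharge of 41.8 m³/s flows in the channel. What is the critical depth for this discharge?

y_c = 1.99 m

At critical depth, Q² T / (g A³) = 1, i.e. A³/T = Q²/g = 41.8²/9.81 = 178.1.
Try y = 1.78 m: A³/T = 114.1 — too small.
Try y = 2.4 m: A³/T = 390.8 — too large.
Try y = 1.99 m: A³/T = 179.7 — matches.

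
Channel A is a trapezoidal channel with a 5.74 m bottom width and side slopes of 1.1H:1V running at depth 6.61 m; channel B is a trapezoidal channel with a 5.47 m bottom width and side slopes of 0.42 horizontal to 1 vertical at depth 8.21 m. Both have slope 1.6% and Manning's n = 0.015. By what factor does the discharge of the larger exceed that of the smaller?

1.23

Channel A: With bottom width b = 5.74 m and side slope z = 1.1: A = (b + zy)y = (5.74 + 1.1×6.61)×6.61 = 86 m²; P = b + 2y√(1+z²) = 5.74 + 2×6.61×1.487 = 25.39 m. Hydraulic radius R = A/P = 86/25.39 = 3.387 m. Q_A = (1/0.015)·86·3.387^(2/3)·√0.016 = 1636 m³/s.
Channel B: With bottom width b = 5.47 m and side slope z = 0.42: A = (b + zy)y = (5.47 + 0.42×8.21)×8.21 = 73.22 m²; P = b + 2y√(1+z²) = 5.47 + 2×8.21×1.085 = 23.28 m. Hydraulic radius R = A/P = 73.22/23.28 = 3.145 m. Q_B = (1/0.015)·73.22·3.145^(2/3)·√0.016 = 1325 m³/s.
The larger discharge is 1636 m³/s and the smaller is 1325 m³/s; the ratio is 1.23.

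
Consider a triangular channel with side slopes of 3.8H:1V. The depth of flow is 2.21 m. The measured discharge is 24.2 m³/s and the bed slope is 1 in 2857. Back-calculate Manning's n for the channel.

n = 0.015

For a triangular section with side slope z = 3.8: A = zy² = 3.8×2.21² = 18.56 m²; P = 2y√(1+z²) = 2×2.21×3.929 = 17.37 m.
Hydraulic radius R = A/P = 18.56/17.37 = 1.069 m.
Rearranging Manning's equation: n = (1/Q) A R^(2/3) S^(1/2) = (1/24.2) × 18.56 × 1.069^(2/3) × √0.00035 = 0.015.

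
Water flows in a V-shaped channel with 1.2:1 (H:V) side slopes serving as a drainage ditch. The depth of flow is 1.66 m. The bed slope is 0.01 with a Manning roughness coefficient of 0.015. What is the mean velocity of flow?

For a triangular section with side slope z = 1.2: A = zy² = 1.2×1.66² = 3.307 m²; P = 2y√(1+z²) = 2×1.66×1.562 = 5.186 m.
Hydraulic radius R = A/P = 3.307/5.186 = 0.6376 m.
From Manning's equation, V = (1/n) R^(2/3) S^(1/2) = (1/0.015) × 0.6376^(2/3) × 0.01^(1/2) = 4.94 m/s.

V = 4.94 m/s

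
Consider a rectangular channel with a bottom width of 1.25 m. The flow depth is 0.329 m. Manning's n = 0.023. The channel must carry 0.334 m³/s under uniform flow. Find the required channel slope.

S = 0.0027

Flow area A = b·y = 1.25 × 0.329 = 0.4113 m². Wetted perimeter P = b + 2y = 1.25 + 2×0.329 = 1.908 m.
Hydraulic radius R = A/P = 0.4113/1.908 = 0.2155 m.
From Manning's equation, S = [nQ / (1 A R^(2/3))]² = [0.023 × 0.334 / (1 × 0.4113 × 0.2155^(2/3))]² = 0.0027.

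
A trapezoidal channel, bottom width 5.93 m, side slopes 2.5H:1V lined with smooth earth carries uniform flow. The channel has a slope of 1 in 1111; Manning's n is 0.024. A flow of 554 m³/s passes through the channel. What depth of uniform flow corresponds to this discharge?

y_n = 7.34 m

Manning's equation rearranged: A R^(2/3) = nQ / (1·√S) = 0.024 × 554 / (√0.0009001) = 443.2.
Try y = 8.29 m: A R^(2/3) = 590.6 — over.
Try y = 5.98 m: A R^(2/3) = 275.3 — short.
Try y = 7.34 m: A R^(2/3) = 443.1 — matches.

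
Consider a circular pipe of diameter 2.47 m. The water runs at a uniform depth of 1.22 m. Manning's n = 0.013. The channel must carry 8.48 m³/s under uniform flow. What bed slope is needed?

For a circular section of diameter D = 2.47 m at depth y = 1.22 m, the central angle is θ = 2 arccos(1 − 2y/D) = 3.117 rad. Then A = (D²/8)(θ − sin θ) = 2.359 m² and P = Dθ/2 = 3.85 m.
Hydraulic radius R = A/P = 2.359/3.85 = 0.6127 m.
From Manning's equation, S = [nQ / (1 A R^(2/3))]² = [0.013 × 8.48 / (1 × 2.359 × 0.6127^(2/3))]² = 0.0042.

S = 0.0042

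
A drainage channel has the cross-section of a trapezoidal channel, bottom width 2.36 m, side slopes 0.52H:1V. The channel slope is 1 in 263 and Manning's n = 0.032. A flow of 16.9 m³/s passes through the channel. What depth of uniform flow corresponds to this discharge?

Manning's equation rearranged: A R^(2/3) = nQ / (1·√S) = 0.032 × 16.9 / (√0.003802) = 8.77.
Trying y = 2.58 m: A R^(2/3) = 10.59 — too large.
Trying y = 1.79 m: A R^(2/3) = 5.576 — too small.
Trying y = 2.32 m: A R^(2/3) = 8.764 — matches.

y_n = 2.32 m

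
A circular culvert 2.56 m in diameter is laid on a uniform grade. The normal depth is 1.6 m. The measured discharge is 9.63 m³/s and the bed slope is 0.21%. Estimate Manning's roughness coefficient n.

For a circular section of diameter D = 2.56 m at depth y = 1.6 m, the central angle is θ = 2 arccos(1 − 2y/D) = 3.647 rad. Then A = (D²/8)(θ − sin θ) = 3.384 m² and P = Dθ/2 = 4.668 m.
Hydraulic radius R = A/P = 3.384/4.668 = 0.725 m.
Rearranging Manning's equation: n = (1/Q) A R^(2/3) S^(1/2) = (1/9.63) × 3.384 × 0.725^(2/3) × √0.0021 = 0.013.

n = 0.013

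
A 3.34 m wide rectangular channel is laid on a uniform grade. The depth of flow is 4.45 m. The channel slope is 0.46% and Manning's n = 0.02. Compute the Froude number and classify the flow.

Flow area A = b·y = 3.34 × 4.45 = 14.86 m². Wetted perimeter P = b + 2y = 3.34 + 2×4.45 = 12.24 m.
Hydraulic radius R = A/P = 14.86/12.24 = 1.214 m.
V = (1/n) R^(2/3) √S = (1/0.02) × 1.214^(2/3) × √0.0046 = 3.86 m/s. Hydraulic depth D_h = A/T = 14.86/3.34 = 4.45 m.
Froude number Fr = V/√(g·D_h) = 3.86/√(9.81×4.45) = 0.584, which is less than 1, so the flow is subcritical.

subcritical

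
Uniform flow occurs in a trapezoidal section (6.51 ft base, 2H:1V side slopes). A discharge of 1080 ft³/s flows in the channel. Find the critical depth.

y_c = 5.7 ft

At critical depth, Q² T / (g A³) = 1, i.e. A³/T = Q²/g = 1080²/32.2 = 36220.
Trying y = 4.38 ft: A³/T = 12450 — too small.
Trying y = 6.97 ft: A³/T = 84210 — too large.
Trying y = 5.7 ft: A³/T = 36300 — ≈ 36220.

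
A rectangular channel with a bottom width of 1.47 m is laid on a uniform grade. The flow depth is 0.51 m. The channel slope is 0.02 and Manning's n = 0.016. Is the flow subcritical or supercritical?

supercritical

Flow area A = b·y = 1.47 × 0.51 = 0.7497 m². Wetted perimeter P = b + 2y = 1.47 + 2×0.51 = 2.49 m.
Hydraulic radius R = A/P = 0.7497/2.49 = 0.3011 m.
V = (1/n) R^(2/3) √S = (1/0.016) × 0.3011^(2/3) × √0.02 = 3.971 m/s. Hydraulic depth D_h = A/T = 0.7497/1.47 = 0.51 m.
Froude number Fr = V/√(g·D_h) = 3.971/√(9.81×0.51) = 1.78, which is greater than 1, so the flow is supercritical.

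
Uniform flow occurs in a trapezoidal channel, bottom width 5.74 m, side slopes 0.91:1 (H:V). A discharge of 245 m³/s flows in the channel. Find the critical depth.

y_c = 4.48 m

At critical depth, Q² T / (g A³) = 1, i.e. A³/T = Q²/g = 245²/9.81 = 6119.
Try y = 3.27 m: A³/T = 1980 — low.
Try y = 4.48 m: A³/T = 6123 — ≈ 6119.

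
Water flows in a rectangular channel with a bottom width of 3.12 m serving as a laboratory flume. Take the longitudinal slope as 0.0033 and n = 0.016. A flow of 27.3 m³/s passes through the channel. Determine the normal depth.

y_n = 2.5 m

Manning's equation rearranged: A R^(2/3) = nQ / (1·√S) = 0.016 × 27.3 / (√0.0033) = 7.604.
Trying y = 1.78 m: A R^(2/3) = 4.91 — low.
Trying y = 2.9 m: A R^(2/3) = 9.134 — high.
Trying y = 2.5 m: A R^(2/3) = 7.594 — close enough.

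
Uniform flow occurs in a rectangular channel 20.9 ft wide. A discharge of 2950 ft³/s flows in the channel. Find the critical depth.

For a rectangular channel, critical depth y_c = (q²/g)^(1/3) where q = Q/b = 2950/20.9 = 141.1 ft²/s.
So y_c = (141.1²/32.2)^(1/3) = 8.52 ft.

y_c = 8.52 ft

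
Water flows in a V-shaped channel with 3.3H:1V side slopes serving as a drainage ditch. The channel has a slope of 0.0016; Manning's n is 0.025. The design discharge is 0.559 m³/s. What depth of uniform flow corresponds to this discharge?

y_n = 0.518 m

Manning's equation rearranged: A R^(2/3) = nQ / (1·√S) = 0.025 × 0.559 / (√0.0016) = 0.3494.
Try y = 0.367 m: A R^(2/3) = 0.1394 — low.
Try y = 0.655 m: A R^(2/3) = 0.6533 — high.
Try y = 0.518 m: A R^(2/3) = 0.3494 — matches.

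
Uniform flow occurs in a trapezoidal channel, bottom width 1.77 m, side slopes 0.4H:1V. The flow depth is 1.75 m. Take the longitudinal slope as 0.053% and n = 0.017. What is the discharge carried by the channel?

With bottom width b = 1.77 m and side slope z = 0.4: A = (b + zy)y = (1.77 + 0.4×1.75)×1.75 = 4.323 m²; P = b + 2y√(1+z²) = 1.77 + 2×1.75×1.077 = 5.54 m.
Hydraulic radius R = A/P = 4.323/5.54 = 0.7803 m.
Manning's equation: Q = (1/n) A R^(2/3) S^(1/2) = (1/0.017) × 4.323 × 0.7803^(2/3) × 0.00053^(1/2) = 4.96 m³/s.

Q = 4.96 m³/s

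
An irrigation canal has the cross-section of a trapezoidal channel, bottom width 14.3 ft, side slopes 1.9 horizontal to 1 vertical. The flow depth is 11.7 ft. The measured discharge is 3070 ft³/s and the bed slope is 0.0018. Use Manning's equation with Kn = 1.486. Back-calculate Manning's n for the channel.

n = 0.031

With bottom width b = 14.3 ft and side slope z = 1.9: A = (b + zy)y = (14.3 + 1.9×11.7)×11.7 = 427.4 ft²; P = b + 2y√(1+z²) = 14.3 + 2×11.7×2.147 = 64.54 ft.
Hydraulic radius R = A/P = 427.4/64.54 = 6.622 ft.
Rearranging Manning's equation: n = (1.486/Q) A R^(2/3) S^(1/2) = (1.486/3070) × 427.4 × 6.622^(2/3) × √0.0018 = 0.031.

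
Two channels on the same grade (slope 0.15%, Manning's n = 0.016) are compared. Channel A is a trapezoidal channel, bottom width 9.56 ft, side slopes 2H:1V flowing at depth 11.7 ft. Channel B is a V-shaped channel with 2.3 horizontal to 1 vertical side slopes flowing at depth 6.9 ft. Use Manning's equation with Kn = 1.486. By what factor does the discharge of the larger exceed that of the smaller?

Channel A: With bottom width b = 9.56 ft and side slope z = 2: A = (b + zy)y = (9.56 + 2×11.7)×11.7 = 385.6 ft²; P = b + 2y√(1+z²) = 9.56 + 2×11.7×2.236 = 61.88 ft. Hydraulic radius R = A/P = 385.6/61.88 = 6.232 ft. Q_A = (1.486/0.016)·385.6·6.232^(2/3)·√0.0015 = 4697 ft³/s.
Channel B: For a triangular section with side slope z = 2.3: A = zy² = 2.3×6.9² = 109.5 ft²; P = 2y√(1+z²) = 2×6.9×2.508 = 34.61 ft. Hydraulic radius R = A/P = 109.5/34.61 = 3.164 ft. Q_B = (1.486/0.016)·109.5·3.164^(2/3)·√0.0015 = 848.9 ft³/s.
The larger discharge is 4697 ft³/s and the smaller is 848.9 ft³/s; the ratio is 5.53.

5.53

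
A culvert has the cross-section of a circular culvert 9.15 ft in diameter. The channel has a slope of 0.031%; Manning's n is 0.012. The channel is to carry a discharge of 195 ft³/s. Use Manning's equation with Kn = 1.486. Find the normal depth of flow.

Manning's equation rearranged: A R^(2/3) = nQ / (1.486·√S) = 0.012 × 195 / (1.486 × √0.00031) = 89.44.
Try y = 7.58 ft: A R^(2/3) = 115.2 — over.
Try y = 5.21 ft: A R^(2/3) = 70.68 — short.
Try y = 6.1 ft: A R^(2/3) = 89.49 — close enough.

y_n = 6.1 ft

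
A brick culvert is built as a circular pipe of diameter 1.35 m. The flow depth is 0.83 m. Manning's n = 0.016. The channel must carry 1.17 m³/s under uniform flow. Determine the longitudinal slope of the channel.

For a circular section of diameter D = 1.35 m at depth y = 0.83 m, the central angle is θ = 2 arccos(1 − 2y/D) = 3.605 rad. Then A = (D²/8)(θ − sin θ) = 0.9231 m² and P = Dθ/2 = 2.433 m.
Hydraulic radius R = A/P = 0.9231/2.433 = 0.3793 m.
From Manning's equation, S = [nQ / (1 A R^(2/3))]² = [0.016 × 1.17 / (1 × 0.9231 × 0.3793^(2/3))]² = 0.0015.

S = 0.0015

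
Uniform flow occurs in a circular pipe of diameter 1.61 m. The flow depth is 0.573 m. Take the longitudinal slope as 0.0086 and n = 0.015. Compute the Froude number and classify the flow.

For a circular section of diameter D = 1.61 m at depth y = 0.573 m, the central angle is θ = 2 arccos(1 − 2y/D) = 2.557 rad. Then A = (D²/8)(θ − sin θ) = 0.6496 m² and P = Dθ/2 = 2.058 m.
Hydraulic radius R = A/P = 0.6496/2.058 = 0.3156 m.
V = (1/n) R^(2/3) √S = (1/0.015) × 0.3156^(2/3) × √0.0086 = 2.866 m/s. Hydraulic depth D_h = A/T = 0.6496/1.542 = 0.4214 m.
Froude number Fr = V/√(g·D_h) = 2.866/√(9.81×0.4214) = 1.41, which is greater than 1, so the flow is supercritical.

supercritical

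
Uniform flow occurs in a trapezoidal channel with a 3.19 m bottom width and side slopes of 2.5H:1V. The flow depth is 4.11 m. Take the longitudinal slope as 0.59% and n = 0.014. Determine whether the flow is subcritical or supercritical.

With bottom width b = 3.19 m and side slope z = 2.5: A = (b + zy)y = (3.19 + 2.5×4.11)×4.11 = 55.34 m²; P = b + 2y√(1+z²) = 3.19 + 2×4.11×2.693 = 25.32 m.
Hydraulic radius R = A/P = 55.34/25.32 = 2.185 m.
V = (1/n) R^(2/3) √S = (1/0.014) × 2.185^(2/3) × √0.0059 = 9.24 m/s. Hydraulic depth D_h = A/T = 55.34/23.74 = 2.331 m.
Froude number Fr = V/√(g·D_h) = 9.24/√(9.81×2.331) = 1.93, which is greater than 1, so the flow is supercritical.

supercritical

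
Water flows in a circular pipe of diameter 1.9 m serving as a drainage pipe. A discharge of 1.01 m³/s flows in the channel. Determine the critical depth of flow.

y_c = 0.476 m

At critical depth, Q² T / (g A³) = 1, i.e. A³/T = Q²/g = 1.01²/9.81 = 0.104.
At y = 0.574 m: A³/T = 0.216 — high.
At y = 0.421 m: A³/T = 0.06463 — low.
At y = 0.476 m: A³/T = 0.1044 — ≈ 0.104.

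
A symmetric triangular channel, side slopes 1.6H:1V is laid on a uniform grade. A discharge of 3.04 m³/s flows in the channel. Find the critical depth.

At critical depth, Q² T / (g A³) = 1, i.e. A³/T = Q²/g = 3.04²/9.81 = 0.9421.
At y = 0.83 m: A³/T = 0.5042 — short.
At y = 1.18 m: A³/T = 2.928 — over.
At y = 0.941 m: A³/T = 0.9444 — ≈ 0.9421.

y_c = 0.941 m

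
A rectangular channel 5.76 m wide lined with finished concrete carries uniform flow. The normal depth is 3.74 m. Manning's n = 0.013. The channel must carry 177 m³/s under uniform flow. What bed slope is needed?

Flow area A = b·y = 5.76 × 3.74 = 21.54 m². Wetted perimeter P = b + 2y = 5.76 + 2×3.74 = 13.24 m.
Hydraulic radius R = A/P = 21.54/13.24 = 1.627 m.
From Manning's equation, S = [nQ / (1 A R^(2/3))]² = [0.013 × 177 / (1 × 21.54 × 1.627^(2/3))]² = 0.00596.

S = 0.00596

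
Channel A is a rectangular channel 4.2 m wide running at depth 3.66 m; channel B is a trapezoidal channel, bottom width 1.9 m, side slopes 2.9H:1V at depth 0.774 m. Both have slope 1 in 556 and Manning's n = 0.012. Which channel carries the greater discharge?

Channel A: Flow area A = b·y = 4.2 × 3.66 = 15.37 m². Wetted perimeter P = b + 2y = 4.2 + 2×3.66 = 11.52 m. Hydraulic radius R = A/P = 15.37/11.52 = 1.334 m. Q_A = (1/0.012)·15.37·1.334^(2/3)·√0.001799 = 65.85 m³/s.
Channel B: With bottom width b = 1.9 m and side slope z = 2.9: A = (b + zy)y = (1.9 + 2.9×0.774)×0.774 = 3.208 m²; P = b + 2y√(1+z²) = 1.9 + 2×0.774×3.068 = 6.649 m. Hydraulic radius R = A/P = 3.208/6.649 = 0.4825 m. Q_B = (1/0.012)·3.208·0.4825^(2/3)·√0.001799 = 6.974 m³/s.
Q_A = 65.85 m³/s vs Q_B = 6.974 m³/s, so channel A carries more.

channel A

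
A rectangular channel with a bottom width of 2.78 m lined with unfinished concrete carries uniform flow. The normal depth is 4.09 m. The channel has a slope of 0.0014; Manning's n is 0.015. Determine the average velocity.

Flow area A = b·y = 2.78 × 4.09 = 11.37 m². Wetted perimeter P = b + 2y = 2.78 + 2×4.09 = 10.96 m.
Hydraulic radius R = A/P = 11.37/10.96 = 1.037 m.
From Manning's equation, V = (1/n) R^(2/3) S^(1/2) = (1/0.015) × 1.037^(2/3) × 0.0014^(1/2) = 2.56 m/s.

V = 2.56 m/s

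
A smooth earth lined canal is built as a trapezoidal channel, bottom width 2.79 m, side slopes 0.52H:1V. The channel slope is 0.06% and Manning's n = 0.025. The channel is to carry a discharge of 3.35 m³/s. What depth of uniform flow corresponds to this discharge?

y_n = 1.21 m

Manning's equation rearranged: A R^(2/3) = nQ / (1·√S) = 0.025 × 3.35 / (√0.0006) = 3.419.
Trying y = 1.52 m: A R^(2/3) = 4.98 — high.
Trying y = 1.21 m: A R^(2/3) = 3.415 — close enough.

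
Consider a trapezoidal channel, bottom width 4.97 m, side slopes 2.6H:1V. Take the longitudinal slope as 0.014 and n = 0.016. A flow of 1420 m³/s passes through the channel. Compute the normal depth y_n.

Manning's equation rearranged: A R^(2/3) = nQ / (1·√S) = 0.016 × 1420 / (√0.014) = 192.
Trying y = 4.23 m: A R^(2/3) = 120 — low.
Trying y = 6.54 m: A R^(2/3) = 329.4 — high.
Trying y = 5.19 m: A R^(2/3) = 191.6 — close enough.

y_n = 5.19 m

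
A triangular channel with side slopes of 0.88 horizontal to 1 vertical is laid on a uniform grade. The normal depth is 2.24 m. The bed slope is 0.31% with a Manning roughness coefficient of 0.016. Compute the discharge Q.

Q = 12.6 m³/s

For a triangular section with side slope z = 0.88: A = zy² = 0.88×2.24² = 4.415 m²; P = 2y√(1+z²) = 2×2.24×1.332 = 5.968 m.
Hydraulic radius R = A/P = 4.415/5.968 = 0.7399 m.
Manning's equation: Q = (1/n) A R^(2/3) S^(1/2) = (1/0.016) × 4.415 × 0.7399^(2/3) × 0.0031^(1/2) = 12.6 m³/s.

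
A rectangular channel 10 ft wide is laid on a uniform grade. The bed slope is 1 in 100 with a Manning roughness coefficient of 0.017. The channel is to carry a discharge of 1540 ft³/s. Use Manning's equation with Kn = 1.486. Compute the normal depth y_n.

Manning's equation rearranged: A R^(2/3) = nQ / (1.486·√S) = 0.017 × 1540 / (1.486 × √0.01) = 176.2.
Try y = 6.53 ft: A R^(2/3) = 130.7 — short.
Try y = 9.92 ft: A R^(2/3) = 221 — over.
Try y = 8.26 ft: A R^(2/3) = 176.2 — close enough.

y_n = 8.26 ft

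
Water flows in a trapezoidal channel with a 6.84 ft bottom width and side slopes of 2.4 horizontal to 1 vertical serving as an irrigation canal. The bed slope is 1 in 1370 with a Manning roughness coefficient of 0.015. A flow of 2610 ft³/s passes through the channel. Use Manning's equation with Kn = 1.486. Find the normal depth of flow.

y_n = 10.2 ft

Manning's equation rearranged: A R^(2/3) = nQ / (1.486·√S) = 0.015 × 2610 / (1.486 × √0.0007299) = 975.2.
Try y = 7.81 ft: A R^(2/3) = 521 — low.
Try y = 12.8 ft: A R^(2/3) = 1683 — high.
Try y = 10.2 ft: A R^(2/3) = 975.4 — ≈ 975.2.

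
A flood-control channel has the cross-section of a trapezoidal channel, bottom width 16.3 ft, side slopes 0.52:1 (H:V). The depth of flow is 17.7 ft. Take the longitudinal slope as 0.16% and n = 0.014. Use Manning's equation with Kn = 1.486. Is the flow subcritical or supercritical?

subcritical

With bottom width b = 16.3 ft and side slope z = 0.52: A = (b + zy)y = (16.3 + 0.52×17.7)×17.7 = 451.4 ft²; P = b + 2y√(1+z²) = 16.3 + 2×17.7×1.127 = 56.2 ft.
Hydraulic radius R = A/P = 451.4/56.2 = 8.032 ft.
V = (1.486/n) R^(2/3) √S = (1.486/0.014) × 8.032^(2/3) × √0.0016 = 17.03 ft/s. Hydraulic depth D_h = A/T = 451.4/34.71 = 13.01 ft.
Froude number Fr = V/√(g·D_h) = 17.03/√(32.2×13.01) = 0.832, which is less than 1, so the flow is subcritical.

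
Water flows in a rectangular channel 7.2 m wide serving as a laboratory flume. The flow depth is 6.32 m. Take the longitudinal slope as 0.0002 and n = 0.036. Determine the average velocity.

V = 0.683 m/s

Flow area A = b·y = 7.2 × 6.32 = 45.5 m². Wetted perimeter P = b + 2y = 7.2 + 2×6.32 = 19.84 m.
Hydraulic radius R = A/P = 45.5/19.84 = 2.294 m.
From Manning's equation, V = (1/n) R^(2/3) S^(1/2) = (1/0.036) × 2.294^(2/3) × 0.0002^(1/2) = 0.683 m/s.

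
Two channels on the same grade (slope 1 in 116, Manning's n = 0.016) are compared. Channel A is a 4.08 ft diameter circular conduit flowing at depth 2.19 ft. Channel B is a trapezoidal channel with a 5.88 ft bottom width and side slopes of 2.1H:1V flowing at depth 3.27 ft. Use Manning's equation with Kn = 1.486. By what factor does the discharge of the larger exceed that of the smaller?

Channel A: For a circular section of diameter D = 4.08 ft at depth y = 2.19 ft, the central angle is θ = 2 arccos(1 − 2y/D) = 3.289 rad. Then A = (D²/8)(θ − sin θ) = 7.148 ft² and P = Dθ/2 = 6.709 ft. Hydraulic radius R = A/P = 7.148/6.709 = 1.065 ft. Q_A = (1.486/0.016)·7.148·1.065^(2/3)·√0.008621 = 64.31 ft³/s.
Channel B: With bottom width b = 5.88 ft and side slope z = 2.1: A = (b + zy)y = (5.88 + 2.1×3.27)×3.27 = 41.68 ft²; P = b + 2y√(1+z²) = 5.88 + 2×3.27×2.326 = 21.09 ft. Hydraulic radius R = A/P = 41.68/21.09 = 1.976 ft. Q_B = (1.486/0.016)·41.68·1.976^(2/3)·√0.008621 = 566.1 ft³/s.
The larger discharge is 566.1 ft³/s and the smaller is 64.31 ft³/s; the ratio is 8.8.

8.8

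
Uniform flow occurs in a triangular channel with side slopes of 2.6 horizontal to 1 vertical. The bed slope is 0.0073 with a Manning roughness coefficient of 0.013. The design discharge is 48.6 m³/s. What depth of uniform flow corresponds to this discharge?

y_n = 1.79 m

Manning's equation rearranged: A R^(2/3) = nQ / (1·√S) = 0.013 × 48.6 / (√0.0073) = 7.395.
Trying y = 1.56 m: A R^(2/3) = 5.121 — too small.
Trying y = 2.17 m: A R^(2/3) = 12.35 — too large.
Trying y = 1.79 m: A R^(2/3) = 7.389 — matches.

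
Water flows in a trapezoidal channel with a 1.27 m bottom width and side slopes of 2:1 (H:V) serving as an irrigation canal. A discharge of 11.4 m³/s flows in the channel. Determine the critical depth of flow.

y_c = 1.18 m

At critical depth, Q² T / (g A³) = 1, i.e. A³/T = Q²/g = 11.4²/9.81 = 13.25.
At y = 0.814 m: A³/T = 2.9 — too small.
At y = 1.42 m: A³/T = 28.6 — too large.
At y = 1.18 m: A³/T = 13.12 — close enough.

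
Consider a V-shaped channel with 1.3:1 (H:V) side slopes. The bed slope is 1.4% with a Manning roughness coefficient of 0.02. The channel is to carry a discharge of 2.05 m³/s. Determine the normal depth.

y_n = 0.768 m

Manning's equation rearranged: A R^(2/3) = nQ / (1·√S) = 0.02 × 2.05 / (√0.014) = 0.3465.
Trying y = 0.537 m: A R^(2/3) = 0.1336 — short.
Trying y = 0.891 m: A R^(2/3) = 0.5156 — over.
Trying y = 0.768 m: A R^(2/3) = 0.3469 — close enough.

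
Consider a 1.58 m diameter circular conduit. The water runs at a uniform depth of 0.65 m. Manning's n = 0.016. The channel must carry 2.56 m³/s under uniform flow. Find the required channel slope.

S = 0.012

For a circular section of diameter D = 1.58 m at depth y = 0.65 m, the central angle is θ = 2 arccos(1 − 2y/D) = 2.785 rad. Then A = (D²/8)(θ − sin θ) = 0.7603 m² and P = Dθ/2 = 2.2 m.
Hydraulic radius R = A/P = 0.7603/2.2 = 0.3455 m.
From Manning's equation, S = [nQ / (1 A R^(2/3))]² = [0.016 × 2.56 / (1 × 0.7603 × 0.3455^(2/3))]² = 0.012.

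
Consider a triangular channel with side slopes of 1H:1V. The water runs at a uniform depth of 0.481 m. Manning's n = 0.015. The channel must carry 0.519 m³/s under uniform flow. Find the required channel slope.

S = 0.012

For a triangular section with side slope z = 1: A = zy² = 1×0.481² = 0.2314 m²; P = 2y√(1+z²) = 2×0.481×1.414 = 1.36 m.
Hydraulic radius R = A/P = 0.2314/1.36 = 0.1701 m.
From Manning's equation, S = [nQ / (1 A R^(2/3))]² = [0.015 × 0.519 / (1 × 0.2314 × 0.1701^(2/3))]² = 0.012.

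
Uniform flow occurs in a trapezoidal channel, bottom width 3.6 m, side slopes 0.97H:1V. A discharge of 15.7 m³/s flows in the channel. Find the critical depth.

At critical depth, Q² T / (g A³) = 1, i.e. A³/T = Q²/g = 15.7²/9.81 = 25.13.
At y = 0.933 m: A³/T = 13.73 — low.
At y = 1.4 m: A³/T = 52.95 — high.
At y = 1.12 m: A³/T = 25.05 — matches.

y_c = 1.12 m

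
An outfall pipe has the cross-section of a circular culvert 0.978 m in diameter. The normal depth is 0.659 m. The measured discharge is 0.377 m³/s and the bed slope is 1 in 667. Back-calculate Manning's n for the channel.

For a circular section of diameter D = 0.978 m at depth y = 0.659 m, the central angle is θ = 2 arccos(1 − 2y/D) = 3.852 rad. Then A = (D²/8)(θ − sin θ) = 0.5385 m² and P = Dθ/2 = 1.883 m.
Hydraulic radius R = A/P = 0.5385/1.883 = 0.2859 m.
Rearranging Manning's equation: n = (1/Q) A R^(2/3) S^(1/2) = (1/0.377) × 0.5385 × 0.2859^(2/3) × √0.001499 = 0.024.

n = 0.024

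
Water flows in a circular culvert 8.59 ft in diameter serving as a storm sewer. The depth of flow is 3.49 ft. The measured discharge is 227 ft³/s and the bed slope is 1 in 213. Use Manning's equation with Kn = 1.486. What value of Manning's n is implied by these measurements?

For a circular section of diameter D = 8.59 ft at depth y = 3.49 ft, the central angle is θ = 2 arccos(1 − 2y/D) = 2.765 rad. Then A = (D²/8)(θ − sin θ) = 22.1 ft² and P = Dθ/2 = 11.87 ft.
Hydraulic radius R = A/P = 22.1/11.87 = 1.861 ft.
Rearranging Manning's equation: n = (1.486/Q) A R^(2/3) S^(1/2) = (1.486/227) × 22.1 × 1.861^(2/3) × √0.004695 = 0.015.

n = 0.015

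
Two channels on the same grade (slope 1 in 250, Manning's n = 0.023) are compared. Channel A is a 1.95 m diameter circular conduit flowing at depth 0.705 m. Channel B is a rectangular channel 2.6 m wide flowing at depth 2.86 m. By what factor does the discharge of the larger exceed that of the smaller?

Channel A: For a circular section of diameter D = 1.95 m at depth y = 0.705 m, the central angle is θ = 2 arccos(1 − 2y/D) = 2.58 rad. Then A = (D²/8)(θ − sin θ) = 0.9735 m² and P = Dθ/2 = 2.516 m. Hydraulic radius R = A/P = 0.9735/2.516 = 0.387 m. Q_A = (1/0.023)·0.9735·0.387^(2/3)·√0.004 = 1.422 m³/s.
Channel B: Flow area A = b·y = 2.6 × 2.86 = 7.436 m². Wetted perimeter P = b + 2y = 2.6 + 2×2.86 = 8.32 m. Hydraulic radius R = A/P = 7.436/8.32 = 0.8937 m. Q_B = (1/0.023)·7.436·0.8937^(2/3)·√0.004 = 18.97 m³/s.
The larger discharge is 18.97 m³/s and the smaller is 1.422 m³/s; the ratio is 13.3.

13.3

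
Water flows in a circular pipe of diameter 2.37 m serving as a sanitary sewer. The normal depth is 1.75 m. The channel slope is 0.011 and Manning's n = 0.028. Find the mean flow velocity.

V = 2.99 m/s

For a circular section of diameter D = 2.37 m at depth y = 1.75 m, the central angle is θ = 2 arccos(1 − 2y/D) = 4.136 rad. Then A = (D²/8)(θ − sin θ) = 3.492 m² and P = Dθ/2 = 4.901 m.
Hydraulic radius R = A/P = 3.492/4.901 = 0.7126 m.
From Manning's equation, V = (1/n) R^(2/3) S^(1/2) = (1/0.028) × 0.7126^(2/3) × 0.011^(1/2) = 2.99 m/s.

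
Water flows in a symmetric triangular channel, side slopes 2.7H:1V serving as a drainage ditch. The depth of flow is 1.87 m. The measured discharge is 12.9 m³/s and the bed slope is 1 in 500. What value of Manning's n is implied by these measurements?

n = 0.03

For a triangular section with side slope z = 2.7: A = zy² = 2.7×1.87² = 9.442 m²; P = 2y√(1+z²) = 2×1.87×2.879 = 10.77 m.
Hydraulic radius R = A/P = 9.442/10.77 = 0.8768 m.
Rearranging Manning's equation: n = (1/Q) A R^(2/3) S^(1/2) = (1/12.9) × 9.442 × 0.8768^(2/3) × √0.002 = 0.03.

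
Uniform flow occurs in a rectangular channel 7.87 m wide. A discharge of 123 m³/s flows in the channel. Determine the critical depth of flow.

y_c = 2.92 m

For a rectangular channel, critical depth y_c = (q²/g)^(1/3) where q = Q/b = 123/7.87 = 15.63 m²/s.
So y_c = (15.63²/9.81)^(1/3) = 2.92 m.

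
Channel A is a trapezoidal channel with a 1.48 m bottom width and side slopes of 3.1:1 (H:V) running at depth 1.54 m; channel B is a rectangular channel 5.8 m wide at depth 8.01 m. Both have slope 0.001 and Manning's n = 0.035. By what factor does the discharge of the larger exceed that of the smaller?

8.99

Channel A: With bottom width b = 1.48 m and side slope z = 3.1: A = (b + zy)y = (1.48 + 3.1×1.54)×1.54 = 9.631 m²; P = b + 2y√(1+z²) = 1.48 + 2×1.54×3.257 = 11.51 m. Hydraulic radius R = A/P = 9.631/11.51 = 0.8366 m. Q_A = (1/0.035)·9.631·0.8366^(2/3)·√0.001 = 7.726 m³/s.
Channel B: Flow area A = b·y = 5.8 × 8.01 = 46.46 m². Wetted perimeter P = b + 2y = 5.8 + 2×8.01 = 21.82 m. Hydraulic radius R = A/P = 46.46/21.82 = 2.129 m. Q_B = (1/0.035)·46.46·2.129^(2/3)·√0.001 = 69.47 m³/s.
The larger discharge is 69.47 m³/s and the smaller is 7.726 m³/s; the ratio is 8.99.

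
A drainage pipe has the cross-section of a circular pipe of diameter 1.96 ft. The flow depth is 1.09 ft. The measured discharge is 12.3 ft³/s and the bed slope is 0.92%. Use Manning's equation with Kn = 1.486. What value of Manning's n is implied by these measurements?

For a circular section of diameter D = 1.96 ft at depth y = 1.09 ft, the central angle is θ = 2 arccos(1 − 2y/D) = 3.367 rad. Then A = (D²/8)(θ − sin θ) = 1.724 ft² and P = Dθ/2 = 3.299 ft.
Hydraulic radius R = A/P = 1.724/3.299 = 0.5225 ft.
Rearranging Manning's equation: n = (1.486/Q) A R^(2/3) S^(1/2) = (1.486/12.3) × 1.724 × 0.5225^(2/3) × √0.0092 = 0.013.

n = 0.013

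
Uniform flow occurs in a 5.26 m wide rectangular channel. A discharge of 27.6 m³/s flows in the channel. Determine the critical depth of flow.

y_c = 1.41 m

For a rectangular channel, critical depth y_c = (q²/g)^(1/3) where q = Q/b = 27.6/5.26 = 5.247 m²/s.
So y_c = (5.247²/9.81)^(1/3) = 1.41 m.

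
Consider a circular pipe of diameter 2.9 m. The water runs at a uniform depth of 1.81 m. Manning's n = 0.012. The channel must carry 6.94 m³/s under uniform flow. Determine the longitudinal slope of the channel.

S = 0.00048

For a circular section of diameter D = 2.9 m at depth y = 1.81 m, the central angle is θ = 2 arccos(1 − 2y/D) = 3.643 rad. Then A = (D²/8)(θ − sin θ) = 4.336 m² and P = Dθ/2 = 5.283 m.
Hydraulic radius R = A/P = 4.336/5.283 = 0.8207 m.
From Manning's equation, S = [nQ / (1 A R^(2/3))]² = [0.012 × 6.94 / (1 × 4.336 × 0.8207^(2/3))]² = 0.00048.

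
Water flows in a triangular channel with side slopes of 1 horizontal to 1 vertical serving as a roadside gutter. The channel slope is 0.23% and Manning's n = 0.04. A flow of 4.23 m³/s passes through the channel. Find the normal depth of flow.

y_n = 2.08 m

Manning's equation rearranged: A R^(2/3) = nQ / (1·√S) = 0.04 × 4.23 / (√0.0023) = 3.528.
Trying y = 1.7 m: A R^(2/3) = 2.058 — low.
Trying y = 2.51 m: A R^(2/3) = 5.818 — high.
Trying y = 2.08 m: A R^(2/3) = 3.525 — close enough.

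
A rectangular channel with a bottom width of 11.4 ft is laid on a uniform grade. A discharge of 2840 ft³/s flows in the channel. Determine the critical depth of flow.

y_c = 12.4 ft

For a rectangular channel, critical depth y_c = (q²/g)^(1/3) where q = Q/b = 2840/11.4 = 249.1 ft²/s.
So y_c = (249.1²/32.2)^(1/3) = 12.4 ft.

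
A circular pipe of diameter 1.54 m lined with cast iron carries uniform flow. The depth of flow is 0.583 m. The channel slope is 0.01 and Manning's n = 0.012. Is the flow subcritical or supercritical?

For a circular section of diameter D = 1.54 m at depth y = 0.583 m, the central angle is θ = 2 arccos(1 − 2y/D) = 2.651 rad. Then A = (D²/8)(θ − sin θ) = 0.6462 m² and P = Dθ/2 = 2.041 m.
Hydraulic radius R = A/P = 0.6462/2.041 = 0.3166 m.
V = (1/n) R^(2/3) √S = (1/0.012) × 0.3166^(2/3) × √0.01 = 3.871 m/s. Hydraulic depth D_h = A/T = 0.6462/1.494 = 0.4326 m.
Froude number Fr = V/√(g·D_h) = 3.871/√(9.81×0.4326) = 1.88, which is greater than 1, so the flow is supercritical.

supercritical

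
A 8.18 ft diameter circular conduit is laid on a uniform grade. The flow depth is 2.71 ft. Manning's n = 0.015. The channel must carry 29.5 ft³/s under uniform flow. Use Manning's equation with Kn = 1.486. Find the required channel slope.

S = 0.00022

For a circular section of diameter D = 8.18 ft at depth y = 2.71 ft, the central angle is θ = 2 arccos(1 − 2y/D) = 2.453 rad. Then A = (D²/8)(θ − sin θ) = 15.21 ft² and P = Dθ/2 = 10.03 ft.
Hydraulic radius R = A/P = 15.21/10.03 = 1.515 ft.
From Manning's equation, S = [nQ / (1.486 A R^(2/3))]² = [0.015 × 29.5 / (1.486 × 15.21 × 1.515^(2/3))]² = 0.00022.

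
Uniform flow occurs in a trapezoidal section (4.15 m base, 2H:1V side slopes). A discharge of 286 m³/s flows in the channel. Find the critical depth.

At critical depth, Q² T / (g A³) = 1, i.e. A³/T = Q²/g = 286²/9.81 = 8338.
Try y = 3.61 m: A³/T = 3720 — too small.
Try y = 5.16 m: A³/T = 16790 — too large.
Try y = 4.38 m: A³/T = 8343 — ≈ 8338.

y_c = 4.38 m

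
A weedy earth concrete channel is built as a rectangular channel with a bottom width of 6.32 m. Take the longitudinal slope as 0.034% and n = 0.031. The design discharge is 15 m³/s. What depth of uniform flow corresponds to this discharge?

Manning's equation rearranged: A R^(2/3) = nQ / (1·√S) = 0.031 × 15 / (√0.00034) = 25.22.
Try y = 3.34 m: A R^(2/3) = 29.16 — too large.
Try y = 2.49 m: A R^(2/3) = 19.62 — too small.
Try y = 3 m: A R^(2/3) = 25.27 — matches.

y_n = 3 m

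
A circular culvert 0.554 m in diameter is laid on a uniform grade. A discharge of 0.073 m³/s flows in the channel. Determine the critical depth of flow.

At critical depth, Q² T / (g A³) = 1, i.e. A³/T = Q²/g = 0.073²/9.81 = 0.0005432.
At y = 0.157 m: A³/T = 0.0003553 — too small.
At y = 0.19 m: A³/T = 0.0007437 — too large.
At y = 0.175 m: A³/T = 0.0005411 — ≈ 0.0005432.

y_c = 0.175 m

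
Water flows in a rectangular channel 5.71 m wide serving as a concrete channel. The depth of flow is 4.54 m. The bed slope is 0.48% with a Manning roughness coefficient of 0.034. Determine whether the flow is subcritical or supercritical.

subcritical

Flow area A = b·y = 5.71 × 4.54 = 25.92 m². Wetted perimeter P = b + 2y = 5.71 + 2×4.54 = 14.79 m.
Hydraulic radius R = A/P = 25.92/14.79 = 1.753 m.
V = (1/n) R^(2/3) √S = (1/0.034) × 1.753^(2/3) × √0.0048 = 2.962 m/s. Hydraulic depth D_h = A/T = 25.92/5.71 = 4.54 m.
Froude number Fr = V/√(g·D_h) = 2.962/√(9.81×4.54) = 0.444, which is less than 1, so the flow is subcritical.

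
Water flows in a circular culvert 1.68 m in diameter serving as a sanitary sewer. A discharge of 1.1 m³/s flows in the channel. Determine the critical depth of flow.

At critical depth, Q² T / (g A³) = 1, i.e. A³/T = Q²/g = 1.1²/9.81 = 0.1233.
At y = 0.647 m: A³/T = 0.2981 — too large.
At y = 0.398 m: A³/T = 0.04535 — too small.
At y = 0.515 m: A³/T = 0.1236 — ≈ 0.1233.

y_c = 0.515 m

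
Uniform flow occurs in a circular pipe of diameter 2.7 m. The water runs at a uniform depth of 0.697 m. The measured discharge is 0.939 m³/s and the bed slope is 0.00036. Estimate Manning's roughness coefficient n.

For a circular section of diameter D = 2.7 m at depth y = 0.697 m, the central angle is θ = 2 arccos(1 − 2y/D) = 2.132 rad. Then A = (D²/8)(θ − sin θ) = 1.171 m² and P = Dθ/2 = 2.878 m.
Hydraulic radius R = A/P = 1.171/2.878 = 0.4069 m.
Rearranging Manning's equation: n = (1/Q) A R^(2/3) S^(1/2) = (1/0.939) × 1.171 × 0.4069^(2/3) × √0.00036 = 0.013.

n = 0.013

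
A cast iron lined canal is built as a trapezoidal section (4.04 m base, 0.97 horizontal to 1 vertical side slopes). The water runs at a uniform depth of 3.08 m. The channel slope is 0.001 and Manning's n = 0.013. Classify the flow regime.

subcritical

With bottom width b = 4.04 m and side slope z = 0.97: A = (b + zy)y = (4.04 + 0.97×3.08)×3.08 = 21.65 m²; P = b + 2y√(1+z²) = 4.04 + 2×3.08×1.393 = 12.62 m.
Hydraulic radius R = A/P = 21.65/12.62 = 1.715 m.
V = (1/n) R^(2/3) √S = (1/0.013) × 1.715^(2/3) × √0.001 = 3.485 m/s. Hydraulic depth D_h = A/T = 21.65/10.02 = 2.161 m.
Froude number Fr = V/√(g·D_h) = 3.485/√(9.81×2.161) = 0.757, which is less than 1, so the flow is subcritical.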